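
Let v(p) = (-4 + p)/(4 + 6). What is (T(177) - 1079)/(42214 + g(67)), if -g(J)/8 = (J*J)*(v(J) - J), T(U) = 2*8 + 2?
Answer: -5305/11110362 ≈ -0.00047748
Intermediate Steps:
v(p) = -⅖ + p/10 (v(p) = (-4 + p)/10 = (-4 + p)*(⅒) = -⅖ + p/10)
T(U) = 18 (T(U) = 16 + 2 = 18)
g(J) = -8*J²*(-⅖ - 9*J/10) (g(J) = -8*J*J*((-⅖ + J/10) - J) = -8*J²*(-⅖ - 9*J/10))
(T(177) - 1079)/(42214 + g(67)) = (18 - 1079)/(42214 + (⅘)*67²*(4 + 9*67)) = -1061/(42214 + (⅘)*4489*(4 + 603)) = -1061/(42214 + (⅘)*4489*607) = -1061/(42214 + 10899292/5) = -1061/11110362/5 = -1061*5/11110362 = -5305/11110362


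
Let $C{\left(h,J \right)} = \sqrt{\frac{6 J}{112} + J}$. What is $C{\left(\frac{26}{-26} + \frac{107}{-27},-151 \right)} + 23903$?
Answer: $23903 + \frac{i \sqrt{124726}}{28} \approx 23903.0 + 12.613 i$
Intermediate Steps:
$C{\left(h,J \right)} = \frac{\sqrt{826} \sqrt{J}}{28}$ ($C{\left(h,J \right)} = \sqrt{6 J \frac{1}{112} + J} = \sqrt{\frac{3 J}{56} + J} = \sqrt{\frac{59 J}{56}} = \frac{\sqrt{826} \sqrt{J}}{28}$)
$C{\left(\frac{26}{-26} + \frac{107}{-27},-151 \right)} + 23903 = \frac{\sqrt{826} \sqrt{-151}}{28} + 23903 = \frac{\sqrt{826} i \sqrt{151}}{28} + 23903 = \frac{i \sqrt{124726}}{28} + 23903 = 23903 + \frac{i \sqrt{124726}}{28}$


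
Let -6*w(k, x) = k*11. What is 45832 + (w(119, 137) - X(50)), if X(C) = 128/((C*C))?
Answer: 171051683/3750 ≈ 45614.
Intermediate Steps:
w(k, x) = -11*k/6 (w(k, x) = -k*11/6 = -11*k/6)
X(C) = 128/C² (X(C) = 128/(C²) = 128/C²)
45832 + (w(119, 137) - X(50)) = 45832 + (-11/6*119 - 128/50²) = 45832 + (-1309/6 - 128/2500) = 45832 + (-1309/6 - 1*32/625) = 45832 + (-1309/6 - 32/625) = 45832 - 818317/3750 = 171051683/3750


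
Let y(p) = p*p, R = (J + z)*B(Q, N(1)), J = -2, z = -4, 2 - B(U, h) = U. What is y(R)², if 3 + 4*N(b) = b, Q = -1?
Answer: 104976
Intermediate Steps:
N(b) = -¾ + b/4
B(U, h) = 2 - U
R = -18 (R = (-2 - 4)*(2 - 1*(-1)) = -6*(2 + 1) = -6*3 = -18)
y(p) = p²
y(R)² = ((-18)²)² = 324² = 104976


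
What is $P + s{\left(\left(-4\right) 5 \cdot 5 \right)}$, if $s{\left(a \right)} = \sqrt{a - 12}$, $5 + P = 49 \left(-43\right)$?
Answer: $-2112 + 4 i \sqrt{7} \approx -2112.0 + 10.583 i$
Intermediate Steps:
$P = -2112$ ($P = -5 + 49 \left(-43\right) = -5 - 2107 = -2112$)
$s{\left(a \right)} = \sqrt{-12 + a}$
$P + s{\left(\left(-4\right) 5 \cdot 5 \right)} = -2112 + \sqrt{-12 + \left(-4\right) 5 \cdot 5} = -2112 + \sqrt{-12 - 100} = -2112 + \sqrt{-112} = -2112 + 4 i \sqrt{7}$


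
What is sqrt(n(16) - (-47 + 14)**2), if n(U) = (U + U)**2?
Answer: I*sqrt(65) ≈ 8.0623*I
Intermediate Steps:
n(U) = 4*U**2 (n(U) = (2*U)**2 = 4*U**2)
sqrt(n(16) - (-47 + 14)**2) = sqrt(4*16**2 - (-47 + 14)**2) = sqrt(4*256 - 1*(-33)**2) = sqrt(1024 - 1*1089) = sqrt(1024 - 1089) = sqrt(-65) = I*sqrt(65)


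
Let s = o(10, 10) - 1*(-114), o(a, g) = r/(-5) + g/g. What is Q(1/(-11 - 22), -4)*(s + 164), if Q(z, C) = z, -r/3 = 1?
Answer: -466/55 ≈ -8.4727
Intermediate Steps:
r = -3 (r = -3*1 = -3)
o(a, g) = 8/5 (o(a, g) = -3/(-5) + g/g = -3*(-⅕) + 1 = ⅗ + 1 = 8/5)
s = 578/5 (s = 8/5 - 1*(-114) = 8/5 + 114 = 578/5 ≈ 115.60)
Q(1/(-11 - 22), -4)*(s + 164) = (578/5 + 164)/(-11 - 22) = (1398/5)/(-33) = -1/33*1398/5 = -466/55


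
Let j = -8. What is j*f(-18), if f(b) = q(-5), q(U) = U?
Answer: 40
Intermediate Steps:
f(b) = -5
j*f(-18) = -8*(-5) = 40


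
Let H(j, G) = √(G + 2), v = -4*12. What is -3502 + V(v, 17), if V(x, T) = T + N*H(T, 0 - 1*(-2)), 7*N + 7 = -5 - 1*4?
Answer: -24427/7 ≈ -3489.6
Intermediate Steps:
v = -48
H(j, G) = √(2 + G)
N = -16/7 (N = -1 + (-5 - 1*4)/7 = -1 + (-5 - 4)/7 = -1 + (⅐)*(-9) = -1 - 9/7 = -16/7 ≈ -2.2857)
V(x, T) = -32/7 + T (V(x, T) = T - 16*√(2 + (0 - 1*(-2)))/7 = T - 16*√(2 + (0 + 2))/7 = T - 16*√(2 + 2)/7 = T - 16*√4/7 = T - 16/7*2 = T - 32/7 = -32/7 + T)
-3502 + V(v, 17) = -3502 + (-32/7 + 17) = -3502 + 87/7 = -24427/7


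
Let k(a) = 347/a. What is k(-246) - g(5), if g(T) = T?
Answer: -1577/246 ≈ -6.4106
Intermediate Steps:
k(-246) - g(5) = 347/(-246) - 1*5 = 347*(-1/246) - 5 = -347/246 - 5 = -1577/246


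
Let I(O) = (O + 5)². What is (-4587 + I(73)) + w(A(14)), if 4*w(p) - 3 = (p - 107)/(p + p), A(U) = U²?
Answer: 2348561/1568 ≈ 1497.8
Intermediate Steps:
w(p) = ¾ + (-107 + p)/(8*p) (w(p) = ¾ + ((p - 107)/(p + p))/4 = ¾ + ((-107 + p)/((2*p)))/4 = ¾ + ((-107 + p)*(1/(2*p)))/4 = ¾ + ((-107 + p)/(2*p))/4 = ¾ + (-107 + p)/(8*p))
I(O) = (5 + O)²
(-4587 + I(73)) + w(A(14)) = (-4587 + (5 + 73)²) + (-107 + 7*14²)/(8*(14²)) = (-4587 + 78²) + (⅛)*(-107 + 7*196)/196 = (-4587 + 6084) + (⅛)*(1/196)*(-107 + 1372) = 1497 + (⅛)*(1/196)*1265 = 1497 + 1265/1568 = 2348561/1568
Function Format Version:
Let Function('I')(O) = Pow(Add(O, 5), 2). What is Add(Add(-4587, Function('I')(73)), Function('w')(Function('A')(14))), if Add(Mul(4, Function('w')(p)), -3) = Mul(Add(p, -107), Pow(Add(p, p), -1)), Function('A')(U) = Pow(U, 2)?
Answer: Rational(2348561, 1568) ≈ 1497.8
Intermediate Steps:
Function('w')(p) = Add(Rational(3, 4), Mul(Rational(1, 8), Pow(p, -1), Add(-107, p))) (Function('w')(p) = Add(Rational(3, 4), Mul(Rational(1, 4), Mul(Add(p, -107), Pow(Add(p, p), -1)))) = Add(Rational(3, 4), Mul(Rational(1, 4), Mul(Add(-107, p), Pow(Mul(2, p), -1)))) = Add(Rational(3, 4), Mul(Rational(1, 4), Mul(Add(-107, p), Mul(Rational(1, 2), Pow(p, -1))))) = Add(Rational(3, 4), Mul(Rational(1, 4), Mul(Rational(1, 2), Pow(p, -1), Add(-107, p)))) = Add(Rational(3, 4), Mul(Rational(1, 8), Pow(p, -1), Add(-107, p))))
Function('I')(O) = Pow(Add(5, O), 2)
Add(Add(-4587, Function('I')(73)), Function('w')(Function('A')(14))) = Add(Add(-4587, Pow(Add(5, 73), 2)), Mul(Rational(1, 8), Pow(Pow(14, 2), -1), Add(-107, Mul(7, Pow(14, 2))))) = Add(Add(-4587, Pow(78, 2)), Mul(Rational(1, 8), Pow(196, -1), Add(-107, Mul(7, 196)))) = Add(Add(-4587, 6084), Mul(Rational(1, 8), Rational(1, 196), Add(-107, 1372))) = Add(1497, Mul(Rational(1, 8), Rational(1, 196), 1265)) = Add(1497, Rational(1265, 1568)) = Rational(2348561, 1568)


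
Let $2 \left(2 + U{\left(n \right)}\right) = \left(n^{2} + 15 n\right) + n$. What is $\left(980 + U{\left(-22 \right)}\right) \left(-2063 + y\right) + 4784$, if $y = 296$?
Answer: $-1839964$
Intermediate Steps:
$U{\left(n \right)} = -2 + \frac{n^{2}}{2} + 8 n$ ($U{\left(n \right)} = -2 + \frac{\left(n^{2} + 15 n\right) + n}{2} = -2 + \frac{n^{2} + 16 n}{2} = -2 + \left(\frac{n^{2}}{2} + 8 n\right) = -2 + \frac{n^{2}}{2} + 8 n$)
$\left(980 + U{\left(-22 \right)}\right) \left(-2063 + y\right) + 4784 = \left(980 + \left(-2 + \frac{\left(-22\right)^{2}}{2} + 8 \left(-22\right)\right)\right) \left(-2063 + 296\right) + 4784 = \left(980 - -64\right) \left(-1767\right) + 4784 = \left(980 + 64\right) \left(-1767\right) + 4784 = 1044 \left(-1767\right) + 4784 = -1844748 + 4784 = -1839964$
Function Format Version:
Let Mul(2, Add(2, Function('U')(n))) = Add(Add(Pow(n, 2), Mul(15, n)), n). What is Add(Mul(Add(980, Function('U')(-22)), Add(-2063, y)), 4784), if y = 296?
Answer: -1839964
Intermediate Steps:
Function('U')(n) = Add(-2, Mul(Rational(1, 2), Pow(n, 2)), Mul(8, n)) (Function('U')(n) = Add(-2, Mul(Rational(1, 2), Add(Add(Pow(n, 2), Mul(15, n)), n))) = Add(-2, Mul(Rational(1, 2), Add(Pow(n, 2), Mul(16, n)))) = Add(-2, Add(Mul(Rational(1, 2), Pow(n, 2)), Mul(8, n))) = Add(-2, Mul(Rational(1, 2), Pow(n, 2)), Mul(8, n)))
Add(Mul(Add(980, Function('U')(-22)), Add(-2063, y)), 4784) = Add(Mul(Add(980, Add(-2, Mul(Rational(1, 2), Pow(-22, 2)), Mul(8, -22))), Add(-2063, 296)), 4784) = Add(Mul(Add(980, Add(-2, Mul(Rational(1, 2), 484), -176)), -1767), 4784) = Add(Mul(Add(980, Add(-2, 242, -176)), -1767), 4784) = Add(Mul(Add(980, 64), -1767), 4784) = Add(Mul(1044, -1767), 4784) = Add(-1844748, 4784) = -1839964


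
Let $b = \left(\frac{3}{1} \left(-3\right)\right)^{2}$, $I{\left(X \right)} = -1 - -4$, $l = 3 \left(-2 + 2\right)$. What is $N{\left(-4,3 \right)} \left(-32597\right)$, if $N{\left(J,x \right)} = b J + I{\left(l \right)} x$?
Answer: $10268055$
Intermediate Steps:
$l = 0$ ($l = 3 \cdot 0 = 0$)
$I{\left(X \right)} = 3$ ($I{\left(X \right)} = -1 + 4 = 3$)
$b = 81$ ($b = \left(3 \cdot 1 \left(-3\right)\right)^{2} = \left(3 \left(-3\right)\right)^{2} = \left(-9\right)^{2} = 81$)
$N{\left(J,x \right)} = 3 x + 81 J$ ($N{\left(J,x \right)} = 81 J + 3 x = 3 x + 81 J$)
$N{\left(-4,3 \right)} \left(-32597\right) = \left(3 \cdot 3 + 81 \left(-4\right)\right) \left(-32597\right) = \left(9 - 324\right) \left(-32597\right) = \left(-315\right) \left(-32597\right) = 10268055$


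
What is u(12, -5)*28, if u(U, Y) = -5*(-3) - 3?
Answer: 336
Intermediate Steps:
u(U, Y) = 12 (u(U, Y) = 15 - 3 = 12)
u(12, -5)*28 = 12*28 = 336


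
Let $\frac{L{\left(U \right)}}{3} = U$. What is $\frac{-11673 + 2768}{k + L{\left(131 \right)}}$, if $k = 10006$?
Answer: $- \frac{8905}{10399} \approx -0.85633$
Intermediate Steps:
$L{\left(U \right)} = 3 U$
$\frac{-11673 + 2768}{k + L{\left(131 \right)}} = \frac{-11673 + 2768}{10006 + 3 \cdot 131} = - \frac{8905}{10006 + 393} = - \frac{8905}{10399}$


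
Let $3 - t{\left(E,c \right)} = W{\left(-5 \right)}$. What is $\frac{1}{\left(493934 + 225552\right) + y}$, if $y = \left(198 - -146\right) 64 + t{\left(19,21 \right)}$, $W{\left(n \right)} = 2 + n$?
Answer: $\frac{1}{741508} \approx 1.3486 \cdot 10^{-6}$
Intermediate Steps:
$t{\left(E,c \right)} = 6$ ($t{\left(E,c \right)} = 3 - \left(2 - 5\right) = 3 - -3 = 3 + 3 = 6$)
$y = 22022$ ($y = \left(198 - -146\right) 64 + 6 = \left(198 + 146\right) 64 + 6 = 344 \cdot 64 + 6 = 22016 + 6 = 22022$)
$\frac{1}{\left(493934 + 225552\right) + y} = \frac{1}{\left(493934 + 225552\right) + 22022} = \frac{1}{719486 + 22022} = \frac{1}{741508}$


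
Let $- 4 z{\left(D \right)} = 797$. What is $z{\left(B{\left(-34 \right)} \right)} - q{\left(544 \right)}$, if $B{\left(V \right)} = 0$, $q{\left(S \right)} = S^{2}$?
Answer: $- \frac{1184541}{4} \approx -2.9614 \cdot 10^{5}$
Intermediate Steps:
$z{\left(D \right)} = - \frac{797}{4}$ ($z{\left(D \right)} = \left(- \frac{1}{4}\right) 797 = - \frac{797}{4}$)
$z{\left(B{\left(-34 \right)} \right)} - q{\left(544 \right)} = - \frac{797}{4} - 544^{2} = - \frac{797}{4} - 295936 = - \frac{1184541}{4}$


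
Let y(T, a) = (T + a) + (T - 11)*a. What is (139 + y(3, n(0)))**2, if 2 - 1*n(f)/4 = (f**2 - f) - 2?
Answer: 900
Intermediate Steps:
n(f) = 16 - 4*f**2 + 4*f (n(f) = 8 - 4*((f**2 - f) - 2) = 8 - 4*(-2 + f**2 - f) = 8 + (8 - 4*f**2 + 4*f) = 16 - 4*f**2 + 4*f)
y(T, a) = T + a + a*(-11 + T) (y(T, a) = (T + a) + (-11 + T)*a = (T + a) + a*(-11 + T) = T + a + a*(-11 + T))
(139 + y(3, n(0)))**2 = (139 + (3 - 10*(16 - 4*0**2 + 4*0) + 3*(16 - 4*0**2 + 4*0)))**2 = (139 + (3 - 10*(16 - 4*0 + 0) + 3*(16 - 4*0 + 0)))**2 = (139 + (3 - 10*(16 + 0 + 0) + 3*(16 + 0 + 0)))**2 = (139 + (3 - 10*16 + 3*16))**2 = (139 + (3 - 160 + 48))**2 = (139 - 109)**2 = 30**2 = 900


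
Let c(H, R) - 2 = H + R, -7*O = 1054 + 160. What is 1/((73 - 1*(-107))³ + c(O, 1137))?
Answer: 7/40830759 ≈ 1.7144e-7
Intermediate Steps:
O = -1214/7 (O = -(1054 + 160)/7 = -⅐*1214 = -1214/7 ≈ -173.43)
c(H, R) = 2 + H + R (c(H, R) = 2 + (H + R) = 2 + H + R)
1/((73 - 1*(-107))³ + c(O, 1137)) = 1/((73 - 1*(-107))³ + (2 - 1214/7 + 1137)) = 1/((73 + 107)³ + 6759/7) = 1/(180³ + 6759/7) = 1/(5832000 + 6759/7) = 1/(40830759/7) = 7/40830759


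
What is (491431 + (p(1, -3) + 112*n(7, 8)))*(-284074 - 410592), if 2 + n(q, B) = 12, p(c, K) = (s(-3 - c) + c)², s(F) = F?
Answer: -342164684960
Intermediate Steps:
p(c, K) = 9 (p(c, K) = ((-3 - c) + c)² = (-3)² = 9)
n(q, B) = 10 (n(q, B) = -2 + 12 = 10)
(491431 + (p(1, -3) + 112*n(7, 8)))*(-284074 - 410592) = (491431 + (9 + 112*10))*(-284074 - 410592) = (491431 + (9 + 1120))*(-694666) = (491431 + 1129)*(-694666) = 492560*(-694666) = -342164684960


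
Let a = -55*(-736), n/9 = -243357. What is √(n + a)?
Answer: I*√2149733 ≈ 1466.2*I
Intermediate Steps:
n = -2190213 (n = 9*(-243357) = -2190213)
a = 40480
√(n + a) = √(-2190213 + 40480) = √(-2149733) = I*√2149733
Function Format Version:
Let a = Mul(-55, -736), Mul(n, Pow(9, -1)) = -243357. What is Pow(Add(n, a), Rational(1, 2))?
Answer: Mul(I, Pow(2149733, Rational(1, 2))) ≈ Mul(1466.2, I)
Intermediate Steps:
n = -2190213 (n = Mul(9, -243357) = -2190213)
a = 40480
Pow(Add(n, a), Rational(1, 2)) = Pow(Add(-2190213, 40480), Rational(1, 2)) = Pow(-2149733, Rational(1, 2)) = Mul(I, Pow(2149733, Rational(1, 2)))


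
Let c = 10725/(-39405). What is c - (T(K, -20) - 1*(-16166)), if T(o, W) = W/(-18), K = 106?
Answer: -382245443/23643 ≈ -16167.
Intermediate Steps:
T(o, W) = -W/18 (T(o, W) = W*(-1/18) = -W/18)
c = -715/2627 (c = 10725*(-1/39405) = -715/2627 ≈ -0.27217)
c - (T(K, -20) - 1*(-16166)) = -715/2627 - (-1/18*(-20) - 1*(-16166)) = -715/2627 - (10/9 + 16166) = -715/2627 - 1*145504/9 = -715/2627 - 145504/9 = -382245443/23643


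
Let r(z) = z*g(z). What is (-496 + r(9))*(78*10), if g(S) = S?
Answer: -323700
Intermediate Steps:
r(z) = z**2 (r(z) = z*z = z**2)
(-496 + r(9))*(78*10) = (-496 + 9**2)*(78*10) = (-496 + 81)*780 = -415*780 = -323700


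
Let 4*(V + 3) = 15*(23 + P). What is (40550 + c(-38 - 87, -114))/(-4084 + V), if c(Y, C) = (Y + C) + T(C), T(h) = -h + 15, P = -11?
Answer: -20220/2021 ≈ -10.005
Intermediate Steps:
T(h) = 15 - h
c(Y, C) = 15 + Y (c(Y, C) = (Y + C) + (15 - C) = (C + Y) + (15 - C) = 15 + Y)
V = 42 (V = -3 + (15*(23 - 11))/4 = -3 + (15*12)/4 = -3 + (¼)*180 = -3 + 45 = 42)
(40550 + c(-38 - 87, -114))/(-4084 + V) = (40550 + (15 + (-38 - 87)))/(-4084 + 42) = (40550 + (15 - 125))/(-4042) = (40550 - 110)*(-1/4042) = 40440*(-1/4042) = -20220/2021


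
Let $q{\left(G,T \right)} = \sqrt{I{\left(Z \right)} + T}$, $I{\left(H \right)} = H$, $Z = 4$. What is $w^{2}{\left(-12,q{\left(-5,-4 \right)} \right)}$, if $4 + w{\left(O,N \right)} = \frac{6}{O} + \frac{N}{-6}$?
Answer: $\frac{81}{4} \approx 20.25$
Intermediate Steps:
$q{\left(G,T \right)} = \sqrt{4 + T}$
$w{\left(O,N \right)} = -4 + \frac{6}{O} - \frac{N}{6}$ ($w{\left(O,N \right)} = -4 + \left(\frac{6}{O} + \frac{N}{-6}\right) = -4 + \left(\frac{6}{O} + N \left(- \frac{1}{6}\right)\right) = -4 - \left(- \frac{6}{O} + \frac{N}{6}\right) = -4 + \frac{6}{O} - \frac{N}{6}$)
$w^{2}{\left(-12,q{\left(-5,-4 \right)} \right)} = \left(-4 + \frac{6}{-12} - \frac{\sqrt{4 - 4}}{6}\right)^{2} = \left(-4 + 6 \left(- \frac{1}{12}\right) - \frac{\sqrt{0}}{6}\right)^{2} = \left(-4 - \frac{1}{2} - 0\right)^{2} = \left(-4 - \frac{1}{2} + 0\right)^{2} = \left(- \frac{9}{2}\right)^{2} = \frac{81}{4}$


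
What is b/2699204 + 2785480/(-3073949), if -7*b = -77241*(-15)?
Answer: -56191574726075/58080508056172 ≈ -0.96748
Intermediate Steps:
b = -1158615/7 (b = -(-77241)*(-15)/7 = -1/7*1158615 = -1158615/7 ≈ -1.6552e+5)
b/2699204 + 2785480/(-3073949) = -1158615/7/2699204 + 2785480/(-3073949) = -1158615/7*1/2699204 + 2785480*(-1/3073949) = -1158615/18894428 - 2785480/3073949 = -56191574726075/58080508056172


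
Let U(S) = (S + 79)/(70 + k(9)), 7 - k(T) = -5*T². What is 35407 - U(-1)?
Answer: 8533048/241 ≈ 35407.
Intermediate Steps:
k(T) = 7 + 5*T² (k(T) = 7 - (-5)*T² = 7 + 5*T²)
U(S) = 79/482 + S/482 (U(S) = (S + 79)/(70 + (7 + 5*9²)) = (79 + S)/(70 + (7 + 5*81)) = (79 + S)/(70 + (7 + 405)) = (79 + S)/(70 + 412) = (79 + S)/482 = (79 + S)*(1/482) = 79/482 + S/482)
35407 - U(-1) = 35407 - (79/482 + (1/482)*(-1)) = 35407 - (79/482 - 1/482) = 35407 - 1*39/241 = 35407 - 39/241 = 8533048/241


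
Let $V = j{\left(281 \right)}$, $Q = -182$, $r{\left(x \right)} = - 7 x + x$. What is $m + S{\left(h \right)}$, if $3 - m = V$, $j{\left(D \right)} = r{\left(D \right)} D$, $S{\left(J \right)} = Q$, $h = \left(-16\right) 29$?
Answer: $473587$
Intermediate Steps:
$h = -464$
$r{\left(x \right)} = - 6 x$
$S{\left(J \right)} = -182$
$j{\left(D \right)} = - 6 D^{2}$ ($j{\left(D \right)} = - 6 D D = - 6 D^{2}$)
$V = -473766$ ($V = - 6 \cdot 281^{2} = \left(-6\right) 78961 = -473766$)
$m = 473769$ ($m = 3 - -473766 = 3 + 473766 = 473769$)
$m + S{\left(h \right)} = 473769 - 182 = 473587$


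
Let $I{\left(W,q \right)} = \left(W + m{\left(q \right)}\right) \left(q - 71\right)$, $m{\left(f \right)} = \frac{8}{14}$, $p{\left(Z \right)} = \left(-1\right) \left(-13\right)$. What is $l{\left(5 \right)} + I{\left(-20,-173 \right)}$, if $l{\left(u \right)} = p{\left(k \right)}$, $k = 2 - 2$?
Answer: $\frac{33275}{7} \approx 4753.6$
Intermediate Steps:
$k = 0$
$p{\left(Z \right)} = 13$
$l{\left(u \right)} = 13$
$m{\left(f \right)} = \frac{4}{7}$ ($m{\left(f \right)} = 8 \cdot \frac{1}{14} = \frac{4}{7}$)
$I{\left(W,q \right)} = \left(-71 + q\right) \left(\frac{4}{7} + W\right)$ ($I{\left(W,q \right)} = \left(W + \frac{4}{7}\right) \left(q - 71\right) = \left(\frac{4}{7} + W\right) \left(-71 + q\right) = \left(-71 + q\right) \left(\frac{4}{7} + W\right)$)
$l{\left(5 \right)} + I{\left(-20,-173 \right)} = 13 - - \frac{33184}{7} = 13 + \left(- \frac{284}{7} + 1420 - \frac{692}{7} + 3460\right) = 13 + \frac{33184}{7} = \frac{33275}{7}$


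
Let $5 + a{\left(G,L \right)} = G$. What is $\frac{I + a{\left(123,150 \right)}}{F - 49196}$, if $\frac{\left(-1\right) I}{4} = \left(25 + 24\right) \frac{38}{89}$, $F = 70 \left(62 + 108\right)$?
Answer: $- \frac{509}{553224} \approx -0.00092006$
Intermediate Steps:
$a{\left(G,L \right)} = -5 + G$
$F = 11900$ ($F = 70 \cdot 170 = 11900$)
$I = - \frac{7448}{89}$ ($I = - 4 \left(25 + 24\right) \frac{38}{89} = - 4 \cdot 49 \cdot 38 \cdot \frac{1}{89} = - 4 \cdot 49 \cdot \frac{38}{89} = \left(-4\right) \frac{1862}{89} = - \frac{7448}{89} \approx -83.685$)
$\frac{I + a{\left(123,150 \right)}}{F - 49196} = \frac{- \frac{7448}{89} + \left(-5 + 123\right)}{11900 - 49196} = \frac{- \frac{7448}{89} + 118}{-37296} = \frac{3054}{89} \left(- \frac{1}{37296}\right) = - \frac{509}{553224}$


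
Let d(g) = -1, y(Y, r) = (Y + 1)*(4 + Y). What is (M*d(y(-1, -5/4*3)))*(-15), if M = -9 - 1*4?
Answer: -195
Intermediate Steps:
y(Y, r) = (1 + Y)*(4 + Y)
M = -13 (M = -9 - 4 = -13)
(M*d(y(-1, -5/4*3)))*(-15) = -13*(-1)*(-15) = 13*(-15) = -195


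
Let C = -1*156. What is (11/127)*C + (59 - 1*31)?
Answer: 1840/127 ≈ 14.488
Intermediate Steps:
C = -156
(11/127)*C + (59 - 1*31) = (11/127)*(-156) + (59 - 1*31) = (11*(1/127))*(-156) + (59 - 31) = (11/127)*(-156) + 28 = -1716/127 + 28 = 1840/127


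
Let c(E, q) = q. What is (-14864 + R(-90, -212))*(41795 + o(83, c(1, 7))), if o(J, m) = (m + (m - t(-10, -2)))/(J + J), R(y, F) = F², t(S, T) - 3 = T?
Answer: 104347264320/83 ≈ 1.2572e+9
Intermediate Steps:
t(S, T) = 3 + T
o(J, m) = (-1 + 2*m)/(2*J) (o(J, m) = (m + (m - (3 - 2)))/(J + J) = (m + (m - 1*1))/((2*J)) = (m + (m - 1))*(1/(2*J)) = (m + (-1 + m))*(1/(2*J)) = (-1 + 2*m)*(1/(2*J)) = (-1 + 2*m)/(2*J))
(-14864 + R(-90, -212))*(41795 + o(83, c(1, 7))) = (-14864 + (-212)²)*(41795 + (-½ + 7)/83) = (-14864 + 44944)*(41795 + (1/83)*(13/2)) = 30080*(41795 + 13/166) = 30080*(6937983/166) = 104347264320/83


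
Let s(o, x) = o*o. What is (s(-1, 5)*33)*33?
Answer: 1089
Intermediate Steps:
s(o, x) = o²
(s(-1, 5)*33)*33 = ((-1)²*33)*33 = (1*33)*33 = 33*33 = 1089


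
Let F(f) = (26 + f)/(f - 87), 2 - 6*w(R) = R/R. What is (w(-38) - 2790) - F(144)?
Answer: -106127/38 ≈ -2792.8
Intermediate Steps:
w(R) = ⅙ (w(R) = ⅓ - R/(6*R) = ⅓ - ⅙*1 = ⅓ - ⅙ = ⅙)
F(f) = (26 + f)/(-87 + f)
(w(-38) - 2790) - F(144) = (⅙ - 2790) - (26 + 144)/(-87 + 144) = -16739/6 - 170/57 = -106127/38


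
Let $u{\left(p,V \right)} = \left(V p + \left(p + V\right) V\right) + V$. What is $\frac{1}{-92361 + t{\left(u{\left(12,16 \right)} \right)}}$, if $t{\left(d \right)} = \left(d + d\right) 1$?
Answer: $- \frac{1}{91049} \approx -1.0983 \cdot 10^{-5}$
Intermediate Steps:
$u{\left(p,V \right)} = V + V p + V \left(V + p\right)$ ($u{\left(p,V \right)} = \left(V p + \left(V + p\right) V\right) + V = \left(V p + V \left(V + p\right)\right) + V = V + V p + V \left(V + p\right)$)
$t{\left(d \right)} = 2 d$ ($t{\left(d \right)} = 2 d 1 = 2 d$)
$\frac{1}{-92361 + t{\left(u{\left(12,16 \right)} \right)}} = \frac{1}{-92361 + 2 \cdot 16 \left(1 + 16 + 2 \cdot 12\right)} = \frac{1}{-92361 + 2 \cdot 16 \left(1 + 16 + 24\right)} = \frac{1}{-92361 + 2 \cdot 16 \cdot 41} = \frac{1}{-92361 + 2 \cdot 656} = \frac{1}{-92361 + 1312} = \frac{1}{-91049} = - \frac{1}{91049}$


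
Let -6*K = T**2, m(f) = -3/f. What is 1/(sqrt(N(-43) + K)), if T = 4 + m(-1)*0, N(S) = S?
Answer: -I*sqrt(411)/137 ≈ -0.14798*I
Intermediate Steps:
T = 4 (T = 4 - 3/(-1)*0 = 4 - 3*(-1)*0 = 4 + 3*0 = 4 + 0 = 4)
K = -8/3 (K = -1/6*4**2 = -1/6*16 = -8/3 ≈ -2.6667)
1/(sqrt(N(-43) + K)) = 1/(sqrt(-43 - 8/3)) = 1/(sqrt(-137/3)) = 1/(I*sqrt(411)/3) = -I*sqrt(411)/137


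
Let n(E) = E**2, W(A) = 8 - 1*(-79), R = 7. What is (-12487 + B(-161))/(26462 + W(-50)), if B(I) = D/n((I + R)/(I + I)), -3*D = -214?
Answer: -4419575/9637287 ≈ -0.45859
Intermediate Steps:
D = 214/3 (D = -1/3*(-214) = 214/3 ≈ 71.333)
W(A) = 87 (W(A) = 8 + 79 = 87)
B(I) = 856*I**2/(3*(7 + I)**2) (B(I) = 214/(3*(((I + 7)/(I + I))**2)) = 214/(3*(((7 + I)/((2*I)))**2)) = 214/(3*(((7 + I)*(1/(2*I)))**2)) = 214/(3*(((7 + I)/(2*I))**2)) = 214/(3*(((7 + I)**2/(4*I**2)))) = 214*(4*I**2/(7 + I)**2)/3 = 856*I**2/(3*(7 + I)**2))
(-12487 + B(-161))/(26462 + W(-50)) = (-12487 + (856/3)*(-161)**2/(7 - 161)**2)/(26462 + 87) = (-12487 + (856/3)*25921/(-154)**2)/26549 = (-12487 + (856/3)*25921*(1/23716))*(1/26549) = (-12487 + 113206/363)*(1/26549) = -4419575/363*1/26549 = -4419575/9637287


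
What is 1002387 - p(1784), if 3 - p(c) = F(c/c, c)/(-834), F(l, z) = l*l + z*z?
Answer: 832805599/834 ≈ 9.9857e+5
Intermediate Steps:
F(l, z) = l**2 + z**2
p(c) = 2503/834 + c**2/834 (p(c) = 3 - ((c/c)**2 + c**2)/(-834) = 3 - (1**2 + c**2)*(-1)/834 = 3 - (1 + c**2)*(-1)/834 = 3 - (-1/834 - c**2/834) = 3 + (1/834 + c**2/834) = 2503/834 + c**2/834)
1002387 - p(1784) = 1002387 - (2503/834 + (1/834)*1784**2) = 1002387 - (2503/834 + (1/834)*3182656) = 1002387 - (2503/834 + 1591328/417) = 1002387 - 1*3185159/834 = 1002387 - 3185159/834 = 832805599/834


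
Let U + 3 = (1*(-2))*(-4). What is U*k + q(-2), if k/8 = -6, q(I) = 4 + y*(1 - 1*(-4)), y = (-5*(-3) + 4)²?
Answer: 1569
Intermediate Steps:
U = 5 (U = -3 + (1*(-2))*(-4) = -3 - 2*(-4) = -3 + 8 = 5)
y = 361 (y = (15 + 4)² = 19² = 361)
q(I) = 1809 (q(I) = 4 + 361*(1 - 1*(-4)) = 4 + 361*(1 + 4) = 4 + 361*5 = 4 + 1805 = 1809)
k = -48 (k = 8*(-6) = -48)
U*k + q(-2) = 5*(-48) + 1809 = -240 + 1809 = 1569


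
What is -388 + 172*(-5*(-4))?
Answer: 3052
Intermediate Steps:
-388 + 172*(-5*(-4)) = -388 + 172*20 = -388 + 3440 = 3052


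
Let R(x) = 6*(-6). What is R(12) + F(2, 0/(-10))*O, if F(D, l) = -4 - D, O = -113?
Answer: 642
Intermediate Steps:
R(x) = -36
R(12) + F(2, 0/(-10))*O = -36 + (-4 - 1*2)*(-113) = -36 + (-4 - 2)*(-113) = -36 - 6*(-113) = -36 + 678 = 642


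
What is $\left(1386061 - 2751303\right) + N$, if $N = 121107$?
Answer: $-1244135$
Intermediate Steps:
$\left(1386061 - 2751303\right) + N = \left(1386061 - 2751303\right) + 121107 = -1365242 + 121107 = -1244135$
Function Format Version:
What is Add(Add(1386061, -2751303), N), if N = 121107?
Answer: -1244135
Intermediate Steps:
Add(Add(1386061, -2751303), N) = Add(Add(1386061, -2751303), 121107) = Add(-1365242, 121107) = -1244135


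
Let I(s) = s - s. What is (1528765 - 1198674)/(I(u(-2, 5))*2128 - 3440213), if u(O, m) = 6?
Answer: -330091/3440213 ≈ -0.095951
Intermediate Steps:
I(s) = 0
(1528765 - 1198674)/(I(u(-2, 5))*2128 - 3440213) = (1528765 - 1198674)/(0*2128 - 3440213) = 330091/(0 - 3440213) = 330091/(-3440213) = 330091*(-1/3440213) = -330091/3440213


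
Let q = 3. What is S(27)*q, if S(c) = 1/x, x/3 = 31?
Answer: 1/31 ≈ 0.032258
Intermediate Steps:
x = 93 (x = 3*31 = 93)
S(c) = 1/93
S(27)*q = (1/93)*3 = 1/31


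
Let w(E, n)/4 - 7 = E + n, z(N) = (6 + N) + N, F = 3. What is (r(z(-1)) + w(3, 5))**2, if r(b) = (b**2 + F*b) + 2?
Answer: 8100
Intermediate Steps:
z(N) = 6 + 2*N
r(b) = 2 + b**2 + 3*b (r(b) = (b**2 + 3*b) + 2 = 2 + b**2 + 3*b)
w(E, n) = 28 + 4*E + 4*n (w(E, n) = 28 + 4*(E + n) = 28 + (4*E + 4*n) = 28 + 4*E + 4*n)
(r(z(-1)) + w(3, 5))**2 = ((2 + (6 + 2*(-1))**2 + 3*(6 + 2*(-1))) + (28 + 4*3 + 4*5))**2 = ((2 + (6 - 2)**2 + 3*(6 - 2)) + (28 + 12 + 20))**2 = ((2 + 4**2 + 3*4) + 60)**2 = ((2 + 16 + 12) + 60)**2 = (30 + 60)**2 = 90**2 = 8100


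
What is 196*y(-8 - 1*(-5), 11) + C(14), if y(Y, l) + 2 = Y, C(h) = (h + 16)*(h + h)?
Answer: -140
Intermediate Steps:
C(h) = 2*h*(16 + h) (C(h) = (16 + h)*(2*h) = 2*h*(16 + h))
y(Y, l) = -2 + Y
196*y(-8 - 1*(-5), 11) + C(14) = 196*(-2 + (-8 - 1*(-5))) + 2*14*(16 + 14) = 196*(-2 + (-8 + 5)) + 2*14*30 = 196*(-2 - 3) + 840 = 196*(-5) + 840 = -980 + 840 = -140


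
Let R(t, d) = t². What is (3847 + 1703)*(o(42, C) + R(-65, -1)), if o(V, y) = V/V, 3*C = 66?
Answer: 23454300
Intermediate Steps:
C = 22 (C = (⅓)*66 = 22)
o(V, y) = 1
(3847 + 1703)*(o(42, C) + R(-65, -1)) = (3847 + 1703)*(1 + (-65)²) = 5550*(1 + 4225) = 5550*4226 = 23454300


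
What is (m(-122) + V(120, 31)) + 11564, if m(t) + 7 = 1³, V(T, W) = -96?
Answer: 11462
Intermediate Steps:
m(t) = -6 (m(t) = -7 + 1³ = -7 + 1 = -6)
(m(-122) + V(120, 31)) + 11564 = (-6 - 96) + 11564 = -102 + 11564 = 11462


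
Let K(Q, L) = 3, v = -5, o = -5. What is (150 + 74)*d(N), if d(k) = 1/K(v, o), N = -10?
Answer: 224/3 ≈ 74.667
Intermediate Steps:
d(k) = 1/3
(150 + 74)*d(N) = (150 + 74)*(1/3) = 224*(1/3) = 224/3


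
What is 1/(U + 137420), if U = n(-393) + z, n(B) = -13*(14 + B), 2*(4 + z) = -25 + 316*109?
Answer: 2/319105 ≈ 6.2675e-6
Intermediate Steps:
z = 34411/2 (z = -4 + (-25 + 316*109)/2 = -4 + (-25 + 34444)/2 = -4 + (½)*34419 = -4 + 34419/2 = 34411/2 ≈ 17206.)
n(B) = -182 - 13*B
U = 44265/2 (U = (-182 - 13*(-393)) + 34411/2 = (-182 + 5109) + 34411/2 = 4927 + 34411/2 = 44265/2 ≈ 22133.)
1/(U + 137420) = 1/(44265/2 + 137420) = 1/(319105/2) = 2/319105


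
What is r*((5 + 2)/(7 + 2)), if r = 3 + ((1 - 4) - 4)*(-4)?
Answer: 217/9 ≈ 24.111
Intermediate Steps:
r = 31 (r = 3 + (-3 - 4)*(-4) = 3 - 7*(-4) = 3 + 28 = 31)
r*((5 + 2)/(7 + 2)) = 31*((5 + 2)/(7 + 2)) = 31*(7/9) = 217/9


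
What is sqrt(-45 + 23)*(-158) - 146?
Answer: -146 - 158*I*sqrt(22) ≈ -146.0 - 741.09*I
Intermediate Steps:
sqrt(-45 + 23)*(-158) - 146 = sqrt(-22)*(-158) - 146 = (I*sqrt(22))*(-158) - 146 = -158*I*sqrt(22) - 146 = -146 - 158*I*sqrt(22)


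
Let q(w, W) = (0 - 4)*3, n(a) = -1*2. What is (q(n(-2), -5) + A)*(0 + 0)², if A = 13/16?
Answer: 0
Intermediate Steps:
n(a) = -2
A = 13/16 (A = 13*(1/16) = 13/16 ≈ 0.81250)
q(w, W) = -12 (q(w, W) = -4*3 = -12)
(q(n(-2), -5) + A)*(0 + 0)² = (-12 + 13/16)*(0 + 0)² = -179/16*0² = -179/16*0 = 0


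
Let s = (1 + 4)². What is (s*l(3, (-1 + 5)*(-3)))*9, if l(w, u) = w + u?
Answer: -2025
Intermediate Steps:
s = 25 (s = 5² = 25)
l(w, u) = u + w
(s*l(3, (-1 + 5)*(-3)))*9 = (25*((-1 + 5)*(-3) + 3))*9 = (25*(4*(-3) + 3))*9 = (25*(-12 + 3))*9 = (25*(-9))*9 = -225*9 = -2025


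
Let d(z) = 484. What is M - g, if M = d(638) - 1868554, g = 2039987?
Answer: -3908057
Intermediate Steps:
M = -1868070 (M = 484 - 1868554 = -1868070)
M - g = -1868070 - 1*2039987 = -1868070 - 2039987 = -3908057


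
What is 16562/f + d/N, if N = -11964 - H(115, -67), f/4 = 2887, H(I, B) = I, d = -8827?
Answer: 150993297/69744146 ≈ 2.1650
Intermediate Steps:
f = 11548 (f = 4*2887 = 11548)
N = -12079 (N = -11964 - 1*115 = -11964 - 115 = -12079)
16562/f + d/N = 16562/11548 - 8827/(-12079) = 16562*(1/11548) - 8827*(-1/12079) = 8281/5774 + 8827/12079 = 150993297/69744146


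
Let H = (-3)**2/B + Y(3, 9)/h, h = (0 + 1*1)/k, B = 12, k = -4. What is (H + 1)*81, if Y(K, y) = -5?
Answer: 7047/4 ≈ 1761.8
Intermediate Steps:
h = -1/4 (h = (0 + 1*1)/(-4) = (0 + 1)*(-1/4) = 1*(-1/4) = -1/4 ≈ -0.25000)
H = 83/4 (H = (-3)**2/12 - 5/(-1/4) = 9*(1/12) - 5*(-4) = 3/4 + 20 = 83/4 ≈ 20.750)
(H + 1)*81 = (83/4 + 1)*81 = (87/4)*81 = 7047/4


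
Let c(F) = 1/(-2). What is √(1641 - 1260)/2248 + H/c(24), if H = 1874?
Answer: -3748 + √381/2248 ≈ -3748.0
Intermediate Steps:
c(F) = -½
√(1641 - 1260)/2248 + H/c(24) = √(1641 - 1260)/2248 + 1874/(-½) = √381*(1/2248) + 1874*(-2) = √381/2248 - 3748 = -3748 + √381/2248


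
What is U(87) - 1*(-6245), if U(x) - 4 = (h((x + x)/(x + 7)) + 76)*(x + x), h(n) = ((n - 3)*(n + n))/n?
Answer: 896439/47 ≈ 19073.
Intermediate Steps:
h(n) = -6 + 2*n (h(n) = ((-3 + n)*(2*n))/n = (2*n*(-3 + n))/n = -6 + 2*n)
U(x) = 4 + 2*x*(70 + 4*x/(7 + x)) (U(x) = 4 + ((-6 + 2*((x + x)/(x + 7))) + 76)*(x + x) = 4 + ((-6 + 2*((2*x)/(7 + x))) + 76)*(2*x) = 4 + ((-6 + 2*(2*x/(7 + x))) + 76)*(2*x) = 4 + ((-6 + 4*x/(7 + x)) + 76)*(2*x) = 4 + (70 + 4*x/(7 + x))*(2*x) = 4 + 2*x*(70 + 4*x/(7 + x)))
U(87) - 1*(-6245) = 4*(7 + 37*87**2 + 246*87)/(7 + 87) - 1*(-6245) = 4*(7 + 37*7569 + 21402)/94 + 6245 = 4*(1/94)*(7 + 280053 + 21402) + 6245 = 4*(1/94)*301462 + 6245 = 602924/47 + 6245 = 896439/47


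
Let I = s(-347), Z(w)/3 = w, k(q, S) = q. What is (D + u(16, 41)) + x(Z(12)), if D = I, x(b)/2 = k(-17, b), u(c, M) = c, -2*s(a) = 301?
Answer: -337/2 ≈ -168.50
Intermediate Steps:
s(a) = -301/2 (s(a) = -1/2*301 = -301/2)
Z(w) = 3*w
x(b) = -34 (x(b) = 2*(-17) = -34)
I = -301/2 ≈ -150.50
D = -301/2 ≈ -150.50
(D + u(16, 41)) + x(Z(12)) = (-301/2 + 16) - 34 = -269/2 - 34 = -337/2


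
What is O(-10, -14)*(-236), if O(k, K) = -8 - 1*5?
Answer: 3068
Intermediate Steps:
O(k, K) = -13 (O(k, K) = -8 - 5 = -13)
O(-10, -14)*(-236) = -13*(-236) = 3068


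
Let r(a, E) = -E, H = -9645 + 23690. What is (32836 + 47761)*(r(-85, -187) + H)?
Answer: 1147056504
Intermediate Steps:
H = 14045
(32836 + 47761)*(r(-85, -187) + H) = (32836 + 47761)*(-1*(-187) + 14045) = 80597*(187 + 14045) = 80597*14232 = 1147056504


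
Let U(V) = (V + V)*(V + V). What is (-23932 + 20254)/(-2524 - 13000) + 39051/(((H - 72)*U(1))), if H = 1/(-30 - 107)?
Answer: -20727016077/153144260 ≈ -135.34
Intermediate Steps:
U(V) = 4*V² (U(V) = (2*V)*(2*V) = 4*V²)
H = -1/137 (H = 1/(-137) = -1/137 ≈ -0.0072993)
(-23932 + 20254)/(-2524 - 13000) + 39051/(((H - 72)*U(1))) = (-23932 + 20254)/(-2524 - 13000) + 39051/(((-1/137 - 72)*(4*1²))) = -3678/(-15524) + 39051/((-39460/137)) = -3678*(-1/15524) + 39051/((-9865/137*4)) = 1839/7762 + 39051/(-39460/137) = 1839/7762 + 39051*(-137/39460) = 1839/7762 - 5349987/39460 = -20727016077/153144260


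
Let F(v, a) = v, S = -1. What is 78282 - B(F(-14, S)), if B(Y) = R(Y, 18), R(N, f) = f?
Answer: 78264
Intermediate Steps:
B(Y) = 18
78282 - B(F(-14, S)) = 78282 - 1*18 = 78282 - 18 = 78264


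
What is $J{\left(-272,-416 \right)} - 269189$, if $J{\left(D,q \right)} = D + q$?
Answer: $-269877$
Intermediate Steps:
$J{\left(-272,-416 \right)} - 269189 = \left(-272 - 416\right) - 269189 = -688 - 269189 = -269877$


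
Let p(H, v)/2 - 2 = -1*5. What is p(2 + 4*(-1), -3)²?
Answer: 36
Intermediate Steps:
p(H, v) = -6 (p(H, v) = 4 + 2*(-1*5) = 4 + 2*(-5) = 4 - 10 = -6)
p(2 + 4*(-1), -3)² = (-6)² = 36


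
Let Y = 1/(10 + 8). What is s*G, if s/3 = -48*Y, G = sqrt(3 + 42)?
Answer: -24*sqrt(5) ≈ -53.666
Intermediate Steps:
Y = 1/18 ≈ 0.055556
G = 3*sqrt(5) (G = sqrt(45) = 3*sqrt(5) ≈ 6.7082)
s = -8 (s = 3*(-48*1/18) = 3*(-8/3) = -8)
s*G = -24*sqrt(5)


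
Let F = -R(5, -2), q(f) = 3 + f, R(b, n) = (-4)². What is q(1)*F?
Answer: -64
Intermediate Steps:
R(b, n) = 16
F = -16 (F = -1*16 = -16)
q(1)*F = (3 + 1)*(-16) = 4*(-16) = -64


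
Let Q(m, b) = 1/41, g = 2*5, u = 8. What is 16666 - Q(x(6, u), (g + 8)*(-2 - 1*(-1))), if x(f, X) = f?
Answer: 683305/41 ≈ 16666.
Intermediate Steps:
g = 10
Q(m, b) = 1/41
16666 - Q(x(6, u), (g + 8)*(-2 - 1*(-1))) = 16666 - 1*1/41 = 16666 - 1/41 = 683305/41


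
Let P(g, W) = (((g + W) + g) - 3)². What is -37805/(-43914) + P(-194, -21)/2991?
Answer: 840801419/14594086 ≈ 57.612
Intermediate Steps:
P(g, W) = (-3 + W + 2*g)² (P(g, W) = (((W + g) + g) - 3)² = ((W + 2*g) - 3)² = (-3 + W + 2*g)²)
-37805/(-43914) + P(-194, -21)/2991 = -37805/(-43914) + (-3 - 21 + 2*(-194))²/2991 = -37805*(-1/43914) + (-3 - 21 - 388)²*(1/2991) = 37805/43914 + (-412)²*(1/2991) = 37805/43914 + 169744*(1/2991) = 37805/43914 + 169744/2991 = 840801419/14594086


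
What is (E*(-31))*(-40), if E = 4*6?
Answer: 29760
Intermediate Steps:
E = 24
(E*(-31))*(-40) = (24*(-31))*(-40) = -744*(-40) = 29760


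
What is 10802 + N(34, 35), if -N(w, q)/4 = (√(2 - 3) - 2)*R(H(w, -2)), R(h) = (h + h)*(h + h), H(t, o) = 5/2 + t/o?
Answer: 17530 - 3364*I ≈ 17530.0 - 3364.0*I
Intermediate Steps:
H(t, o) = 5/2 + t/o (H(t, o) = 5*(½) + t/o = 5/2 + t/o)
R(h) = 4*h² (R(h) = (2*h)*(2*h) = 4*h²)
N(w, q) = -16*(5/2 - w/2)²*(-2 + I) (N(w, q) = -4*(√(2 - 3) - 2)*4*(5/2 + w/(-2))² = -4*(√(-1) - 2)*4*(5/2 + w*(-½))² = -4*(I - 2)*4*(5/2 - w/2)² = -4*(-2 + I)*4*(5/2 - w/2)² = -16*(5/2 - w/2)²*(-2 + I))
10802 + N(34, 35) = 10802 + 4*(5 - 1*34)²*(2 - I) = 10802 + 4*(5 - 34)²*(2 - I) = 10802 + 4*(-29)²*(2 - I) = 10802 + 4*841*(2 - I) = 10802 + (6728 - 3364*I) = 17530 - 3364*I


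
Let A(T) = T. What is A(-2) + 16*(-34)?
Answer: -546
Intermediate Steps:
A(-2) + 16*(-34) = -2 + 16*(-34) = -2 - 544 = -546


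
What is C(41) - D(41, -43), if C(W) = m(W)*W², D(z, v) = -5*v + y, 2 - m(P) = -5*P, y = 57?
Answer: 347695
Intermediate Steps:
m(P) = 2 + 5*P (m(P) = 2 - (-5)*P = 2 + 5*P)
D(z, v) = 57 - 5*v (D(z, v) = -5*v + 57 = 57 - 5*v)
C(W) = W²*(2 + 5*W) (C(W) = (2 + 5*W)*W² = W²*(2 + 5*W))
C(41) - D(41, -43) = 41²*(2 + 5*41) - (57 - 5*(-43)) = 1681*(2 + 205) - (57 + 215) = 1681*207 - 1*272 = 347967 - 272 = 347695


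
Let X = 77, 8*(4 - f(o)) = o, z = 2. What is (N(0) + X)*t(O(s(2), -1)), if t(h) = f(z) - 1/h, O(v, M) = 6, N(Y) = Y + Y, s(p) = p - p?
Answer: 3311/12 ≈ 275.92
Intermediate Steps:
s(p) = 0
N(Y) = 2*Y
f(o) = 4 - o/8
t(h) = 15/4 - 1/h (t(h) = (4 - 1/8*2) - 1/h = (4 - 1/4) - 1/h = 15/4 - 1/h)
(N(0) + X)*t(O(s(2), -1)) = (2*0 + 77)*(15/4 - 1/6) = (0 + 77)*(15/4 - 1*1/6) = 77*(15/4 - 1/6) = 77*(43/12) = 3311/12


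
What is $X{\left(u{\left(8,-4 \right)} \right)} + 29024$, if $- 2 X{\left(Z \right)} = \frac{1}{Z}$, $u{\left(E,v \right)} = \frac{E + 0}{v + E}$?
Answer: $\frac{116095}{4} \approx 29024.0$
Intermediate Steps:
$u{\left(E,v \right)} = \frac{E}{E + v}$
$X{\left(Z \right)} = - \frac{1}{2 Z}$
$X{\left(u{\left(8,-4 \right)} \right)} + 29024 = - \frac{1}{2 \frac{8}{8 - 4}} + 29024 = - \frac{1}{2 \cdot \frac{8}{4}} + 29024 = - \frac{1}{2 \cdot 8 \cdot \frac{1}{4}} + 29024 = - \frac{1}{2 \cdot 2} + 29024 = \left(- \frac{1}{2}\right) \frac{1}{2} + 29024 = - \frac{1}{4} + 29024 = \frac{116095}{4}$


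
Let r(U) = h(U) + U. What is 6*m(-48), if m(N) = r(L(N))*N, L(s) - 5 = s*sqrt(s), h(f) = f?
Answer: -2880 + 110592*I*sqrt(3) ≈ -2880.0 + 1.9155e+5*I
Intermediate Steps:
L(s) = 5 + s**(3/2) (L(s) = 5 + s*sqrt(s) = 5 + s**(3/2))
r(U) = 2*U (r(U) = U + U = 2*U)
m(N) = N*(10 + 2*N**(3/2)) (m(N) = (2*(5 + N**(3/2)))*N = (10 + 2*N**(3/2))*N = N*(10 + 2*N**(3/2)))
6*m(-48) = 6*(2*(-48)*(5 + (-48)**(3/2))) = 6*(2*(-48)*(5 - 192*I*sqrt(3))) = 6*(-480 + 18432*I*sqrt(3)) = -2880 + 110592*I*sqrt(3)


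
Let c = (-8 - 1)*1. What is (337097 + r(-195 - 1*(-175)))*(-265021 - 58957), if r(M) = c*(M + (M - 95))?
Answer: -109605645136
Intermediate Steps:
c = -9 (c = -9*1 = -9)
r(M) = 855 - 18*M (r(M) = -9*(M + (M - 95)) = -9*(M + (-95 + M)) = -9*(-95 + 2*M) = 855 - 18*M)
(337097 + r(-195 - 1*(-175)))*(-265021 - 58957) = (337097 + (855 - 18*(-195 - 1*(-175))))*(-265021 - 58957) = (337097 + (855 - 18*(-195 + 175)))*(-323978) = (337097 + (855 - 18*(-20)))*(-323978) = (337097 + (855 + 360))*(-323978) = (337097 + 1215)*(-323978) = 338312*(-323978) = -109605645136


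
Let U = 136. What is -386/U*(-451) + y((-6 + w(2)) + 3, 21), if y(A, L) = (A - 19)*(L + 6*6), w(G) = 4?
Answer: 17275/68 ≈ 254.04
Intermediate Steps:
y(A, L) = (-19 + A)*(36 + L) (y(A, L) = (-19 + A)*(L + 36) = (-19 + A)*(36 + L))
-386/U*(-451) + y((-6 + w(2)) + 3, 21) = -386/136*(-451) + (-684 - 19*21 + 36*((-6 + 4) + 3) + ((-6 + 4) + 3)*21) = -386*1/136*(-451) + (-684 - 399 + 36*(-2 + 3) + (-2 + 3)*21) = -193/68*(-451) + (-684 - 399 + 36*1 + 1*21) = 87043/68 + (-684 - 399 + 36 + 21) = 87043/68 - 1026 = 17275/68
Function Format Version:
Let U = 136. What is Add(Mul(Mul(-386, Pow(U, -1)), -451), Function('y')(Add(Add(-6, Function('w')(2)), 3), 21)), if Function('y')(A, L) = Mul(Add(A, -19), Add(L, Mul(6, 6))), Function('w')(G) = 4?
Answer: Rational(17275, 68) ≈ 254.04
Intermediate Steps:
Function('y')(A, L) = Mul(Add(-19, A), Add(36, L)) (Function('y')(A, L) = Mul(Add(-19, A), Add(L, 36)) = Mul(Add(-19, A), Add(36, L)))
Add(Mul(Mul(-386, Pow(U, -1)), -451), Function('y')(Add(Add(-6, Function('w')(2)), 3), 21)) = Add(Mul(Mul(-386, Pow(136, -1)), -451), Add(-684, Mul(-19, 21), Mul(36, Add(Add(-6, 4), 3)), Mul(Add(Add(-6, 4), 3), 21))) = Add(Mul(Mul(-386, Rational(1, 136)), -451), Add(-684, -399, Mul(36, Add(-2, 3)), Mul(Add(-2, 3), 21))) = Add(Mul(Rational(-193, 68), -451), Add(-684, -399, Mul(36, 1), Mul(1, 21))) = Add(Rational(87043, 68), Add(-684, -399, 36, 21)) = Add(Rational(87043, 68), -1026) = Rational(17275, 68)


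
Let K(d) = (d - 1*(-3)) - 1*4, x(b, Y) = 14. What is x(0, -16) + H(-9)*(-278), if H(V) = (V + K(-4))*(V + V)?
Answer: -70042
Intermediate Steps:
K(d) = -1 + d (K(d) = (d + 3) - 4 = (3 + d) - 4 = -1 + d)
H(V) = 2*V*(-5 + V) (H(V) = (V + (-1 - 4))*(V + V) = (V - 5)*(2*V) = (-5 + V)*(2*V) = 2*V*(-5 + V))
x(0, -16) + H(-9)*(-278) = 14 + (2*(-9)*(-5 - 9))*(-278) = 14 + (2*(-9)*(-14))*(-278) = 14 + 252*(-278) = 14 - 70056 = -70042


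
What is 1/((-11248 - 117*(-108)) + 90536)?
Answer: 1/91924 ≈ 1.0879e-5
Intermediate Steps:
1/((-11248 - 117*(-108)) + 90536) = 1/((-11248 - 1*(-12636)) + 90536) = 1/((-11248 + 12636) + 90536) = 1/(1388 + 90536) = 1/91924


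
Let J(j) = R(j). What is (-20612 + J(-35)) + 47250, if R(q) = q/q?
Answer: 26639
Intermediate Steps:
R(q) = 1
J(j) = 1
(-20612 + J(-35)) + 47250 = (-20612 + 1) + 47250 = -20611 + 47250 = 26639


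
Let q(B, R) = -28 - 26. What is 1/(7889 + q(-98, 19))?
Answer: 1/7835 ≈ 0.00012763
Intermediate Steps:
q(B, R) = -54
1/(7889 + q(-98, 19)) = 1/(7889 - 54) = 1/7835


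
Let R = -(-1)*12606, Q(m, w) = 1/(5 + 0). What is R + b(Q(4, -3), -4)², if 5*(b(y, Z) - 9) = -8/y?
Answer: 12607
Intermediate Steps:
Q(m, w) = ⅕ (Q(m, w) = 1/5 = ⅕)
b(y, Z) = 9 - 8/(5*y) (b(y, Z) = 9 + (-8/y)/5 = 9 - 8/(5*y))
R = 12606 (R = -1*(-12606) = 12606)
R + b(Q(4, -3), -4)² = 12606 + (9 - 8/(5*⅕))² = 12606 + (9 - 8/5*5)² = 12606 + (9 - 8)² = 12606 + 1² = 12606 + 1 = 12607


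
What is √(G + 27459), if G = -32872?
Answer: I*√5413 ≈ 73.573*I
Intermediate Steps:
√(G + 27459) = √(-32872 + 27459) = √(-5413) = I*√5413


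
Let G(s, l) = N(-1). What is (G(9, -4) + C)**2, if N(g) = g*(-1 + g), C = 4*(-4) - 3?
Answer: 289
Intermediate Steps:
C = -19 (C = -16 - 3 = -19)
G(s, l) = 2 (G(s, l) = -(-1 - 1) = -1*(-2) = 2)
(G(9, -4) + C)**2 = (2 - 19)**2 = (-17)**2 = 289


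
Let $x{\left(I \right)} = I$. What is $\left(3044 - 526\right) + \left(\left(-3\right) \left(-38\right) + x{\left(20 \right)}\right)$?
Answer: $2652$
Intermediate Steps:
$\left(3044 - 526\right) + \left(\left(-3\right) \left(-38\right) + x{\left(20 \right)}\right) = \left(3044 - 526\right) + \left(\left(-3\right) \left(-38\right) + 20\right) = 2518 + \left(114 + 20\right) = 2518 + 134 = 2652$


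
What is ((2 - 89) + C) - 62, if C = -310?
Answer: -459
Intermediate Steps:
((2 - 89) + C) - 62 = ((2 - 89) - 310) - 62 = (-87 - 310) - 62 = -397 - 62 = -459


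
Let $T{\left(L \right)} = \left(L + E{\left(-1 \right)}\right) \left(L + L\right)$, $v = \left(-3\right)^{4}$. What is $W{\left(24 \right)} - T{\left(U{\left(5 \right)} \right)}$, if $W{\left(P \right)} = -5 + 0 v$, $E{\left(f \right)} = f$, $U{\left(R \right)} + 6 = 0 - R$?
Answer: $-269$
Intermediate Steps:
$U{\left(R \right)} = -6 - R$ ($U{\left(R \right)} = -6 + \left(0 - R\right) = -6 - R$)
$v = 81$
$T{\left(L \right)} = 2 L \left(-1 + L\right)$ ($T{\left(L \right)} = \left(L - 1\right) \left(L + L\right) = \left(-1 + L\right) 2 L = 2 L \left(-1 + L\right)$)
$W{\left(P \right)} = -5$ ($W{\left(P \right)} = -5 + 0 \cdot 81 = -5 + 0 = -5$)
$W{\left(24 \right)} - T{\left(U{\left(5 \right)} \right)} = -5 - 2 \left(-6 - 5\right) \left(-1 - 11\right) = -5 - 2 \left(-11\right) \left(-1 - 11\right) = -5 - 2 \left(-11\right) \left(-12\right) = -5 - 264 = -269$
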